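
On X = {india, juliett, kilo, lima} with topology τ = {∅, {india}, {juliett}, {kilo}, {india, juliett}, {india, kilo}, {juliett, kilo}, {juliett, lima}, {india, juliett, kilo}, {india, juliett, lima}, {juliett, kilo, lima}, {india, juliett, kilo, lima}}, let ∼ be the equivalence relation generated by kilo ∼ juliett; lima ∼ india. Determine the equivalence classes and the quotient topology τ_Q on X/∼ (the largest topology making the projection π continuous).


X/∼ = {[india=lima], [juliett=kilo]}; |τ_Q| = 3.

Equivalence classes: [india=lima], [juliett=kilo].
Quotient map π: X → X/∼ sends india ↦ [india=lima], juliett ↦ [juliett=kilo], kilo ↦ [juliett=kilo], lima ↦ [india=lima].
For each subset V ⊆ X/∼, compute π^{-1}(V) ⊆ X and check whether π^{-1}(V) ∈ τ. V is open in τ_Q iff π^{-1}(V) ∈ τ.
  V = {}: π^{-1}(V) = ∅ ∈ τ ✓.
  V = {[india=lima]}: π^{-1}(V) = {india, lima} ∉ τ ✗.
  V = {[juliett=kilo]}: π^{-1}(V) = {juliett, kilo} ∈ τ ✓.
  V = {[india=lima], [juliett=kilo]}: π^{-1}(V) = {india, juliett, kilo, lima} ∈ τ ✓.
Open sets in the quotient: τ_Q = {{}, {[juliett=kilo]}, {[india=lima], [juliett=kilo]}} (3 elements).


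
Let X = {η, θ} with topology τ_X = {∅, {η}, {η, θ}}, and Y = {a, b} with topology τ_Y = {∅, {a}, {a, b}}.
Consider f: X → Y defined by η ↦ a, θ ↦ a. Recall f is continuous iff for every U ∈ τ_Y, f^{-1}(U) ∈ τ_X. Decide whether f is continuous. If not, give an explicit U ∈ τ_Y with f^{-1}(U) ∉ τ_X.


f IS continuous.

Compute f^{-1}(U) for each U ∈ τ_Y:
  U = ∅: f^{-1}(U) = ∅ ∈ τ_X ✓.
  U = {a}: f^{-1}(U) = {η, θ} ∈ τ_X ✓.
  U = {a, b}: f^{-1}(U) = {η, θ} ∈ τ_X ✓.
Every preimage lies in τ_X, so f IS continuous.


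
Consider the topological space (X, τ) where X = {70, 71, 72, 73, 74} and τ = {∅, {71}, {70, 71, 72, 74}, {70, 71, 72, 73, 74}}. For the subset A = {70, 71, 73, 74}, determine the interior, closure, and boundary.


int(A) = {71}, cl(A) = {70, 71, 72, 73, 74}, ∂A = {70, 72, 73, 74}.

Closed sets in (X, τ) are complements of opens:
  closed(X, τ) = {∅, {73}, {70, 72, 73, 74}, {70, 71, 72, 73, 74}}.
int(A) = ⋃ {U ∈ τ : U ⊆ A}. Opens contained in A: ∅, {71}.
Taking the union of these: int(A) = {71}.
cl(A) = ⋂ {C closed : A ⊆ C}. Closed sets containing A: {70, 71, 72, 73, 74}.
Intersecting these: cl(A) = {70, 71, 72, 73, 74}.
∂A = cl(A) ∖ int(A) = {70, 71, 72, 73, 74} ∖ {71} = {70, 72, 73, 74}.


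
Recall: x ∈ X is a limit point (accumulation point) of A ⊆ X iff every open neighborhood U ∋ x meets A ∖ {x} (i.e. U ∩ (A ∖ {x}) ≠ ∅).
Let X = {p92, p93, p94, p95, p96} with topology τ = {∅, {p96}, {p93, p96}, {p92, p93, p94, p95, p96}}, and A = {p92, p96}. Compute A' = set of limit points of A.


A' = {p92, p93, p94, p95}

For each x ∈ X, list the open sets U ∈ τ with x ∈ U, then check whether U ∩ (A ∖ {x}) ≠ ∅ for every such U.
  x = p92: opens ∋ x are {p92, p93, p94, p95, p96}; each meets A ∖ {p92}, so x IS a limit point.
  x = p93: opens ∋ x are {p93, p96}, {p92, p93, p94, p95, p96}; each meets A ∖ {p93}, so x IS a limit point.
  x = p94: opens ∋ x are {p92, p93, p94, p95, p96}; each meets A ∖ {p94}, so x IS a limit point.
  x = p95: opens ∋ x are {p92, p93, p94, p95, p96}; each meets A ∖ {p95}, so x IS a limit point.
  x = p96: open {p96} ∋ x has {p96} ∩ (A ∖ {p96}) = ∅, so x is NOT a limit point.
Collecting: A' = {p92, p93, p94, p95}.


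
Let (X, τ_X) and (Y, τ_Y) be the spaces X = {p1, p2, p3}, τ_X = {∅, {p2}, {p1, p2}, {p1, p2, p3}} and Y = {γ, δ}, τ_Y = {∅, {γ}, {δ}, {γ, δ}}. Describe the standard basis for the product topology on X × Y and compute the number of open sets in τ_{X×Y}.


Basis B = {∅ × ∅, {p2} × {γ}, {p2} × {δ}, {p1, p2} × {γ}, {p1, p2} × {δ}, {p2} × {γ, δ}, {p1, p2, p3} × {γ}, {p1, p2, p3} × {δ}, {p1, p2} × {γ, δ}, {p1, p2, p3} × {γ, δ}}; |τ_{X×Y}| = 16.

Enumerate products U × V with U ∈ τ_X, V ∈ τ_Y (deduplicated):
  ∅ × ∅ = {} (∅)
  {p2} × {γ} = {(p2,γ)}
  {p2} × {δ} = {(p2,δ)}
  {p1, p2} × {γ} = {(p1,γ), (p2,γ)}
  {p1, p2} × {δ} = {(p1,δ), (p2,δ)}
  {p2} × {γ, δ} = {(p2,γ), (p2,δ)}
  {p1, p2, p3} × {γ} = {(p1,γ), (p2,γ), (p3,γ)}
  {p1, p2, p3} × {δ} = {(p1,δ), (p2,δ), (p3,δ)}
  {p1, p2} × {γ, δ} = {(p1,γ), (p1,δ), (p2,γ), (p2,δ)}
  {p1, p2, p3} × {γ, δ} = {(p1,γ), (p1,δ), (p2,γ), (p2,δ), (p3,γ), (p3,δ)}
These 10 distinct sets form the basis B.
Close under arbitrary unions to get τ_{X×Y}; counting gives |τ_{X×Y}| = 16.


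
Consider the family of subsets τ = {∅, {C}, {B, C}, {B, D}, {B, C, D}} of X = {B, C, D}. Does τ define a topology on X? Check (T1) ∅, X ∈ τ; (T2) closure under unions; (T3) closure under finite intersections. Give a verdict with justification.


τ is NOT a topology on X.

Axiom (T1): ∅ ∈ τ? Yes; X ∈ τ? Yes.
Axiom (T2/T3): check pairwise unions and intersections of members of τ.
Counterexample for (T3): {B, C} ∩ {B, D} = {B} ∉ τ. Therefore τ is NOT a topology.


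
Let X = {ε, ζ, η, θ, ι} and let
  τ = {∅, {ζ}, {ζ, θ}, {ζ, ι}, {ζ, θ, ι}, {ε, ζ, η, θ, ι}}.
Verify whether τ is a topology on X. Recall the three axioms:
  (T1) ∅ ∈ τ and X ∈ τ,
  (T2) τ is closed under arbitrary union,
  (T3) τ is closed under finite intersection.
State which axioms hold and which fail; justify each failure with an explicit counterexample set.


τ IS a topology on X.

Axiom (T1): ∅ ∈ τ? Yes; X ∈ τ? Yes.
Axiom (T2/T3): check pairwise unions and intersections of members of τ.
All pairwise intersections and unions checked — each lies in τ. Therefore τ satisfies (T1), (T2), (T3): it IS a topology on X.


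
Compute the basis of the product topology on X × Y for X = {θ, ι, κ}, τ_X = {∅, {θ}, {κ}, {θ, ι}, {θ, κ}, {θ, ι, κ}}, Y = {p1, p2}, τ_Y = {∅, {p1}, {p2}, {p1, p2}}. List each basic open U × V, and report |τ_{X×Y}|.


Basis B = {∅ × ∅, {θ} × {p1}, {θ} × {p2}, {κ} × {p1}, {κ} × {p2}, {θ} × {p1, p2}, {θ, ι} × {p1}, {θ, κ} × {p1}, {θ, ι} × {p2}, {θ, κ} × {p2}, {κ} × {p1, p2}, {θ, ι, κ} × {p1}, {θ, ι, κ} × {p2}, {θ, ι} × {p1, p2}, {θ, κ} × {p1, p2}, {θ, ι, κ} × {p1, p2}}; |τ_{X×Y}| = 36.

Enumerate products U × V with U ∈ τ_X, V ∈ τ_Y (deduplicated):
  ∅ × ∅ = {} (∅)
  {θ} × {p1} = {(θ,p1)}
  {θ} × {p2} = {(θ,p2)}
  {κ} × {p1} = {(κ,p1)}
  {κ} × {p2} = {(κ,p2)}
  {θ} × {p1, p2} = {(θ,p1), (θ,p2)}
  {θ, ι} × {p1} = {(θ,p1), (ι,p1)}
  {θ, κ} × {p1} = {(θ,p1), (κ,p1)}
  {θ, ι} × {p2} = {(θ,p2), (ι,p2)}
  {θ, κ} × {p2} = {(θ,p2), (κ,p2)}
  {κ} × {p1, p2} = {(κ,p1), (κ,p2)}
  {θ, ι, κ} × {p1} = {(θ,p1), (ι,p1), (κ,p1)}
  {θ, ι, κ} × {p2} = {(θ,p2), (ι,p2), (κ,p2)}
  {θ, ι} × {p1, p2} = {(θ,p1), (θ,p2), (ι,p1), (ι,p2)}
  {θ, κ} × {p1, p2} = {(θ,p1), (θ,p2), (κ,p1), (κ,p2)}
  {θ, ι, κ} × {p1, p2} = {(θ,p1), (θ,p2), (ι,p1), (ι,p2), (κ,p1), (κ,p2)}
These 16 distinct sets form the basis B.
Close under arbitrary unions to get τ_{X×Y}; counting gives |τ_{X×Y}| = 36.


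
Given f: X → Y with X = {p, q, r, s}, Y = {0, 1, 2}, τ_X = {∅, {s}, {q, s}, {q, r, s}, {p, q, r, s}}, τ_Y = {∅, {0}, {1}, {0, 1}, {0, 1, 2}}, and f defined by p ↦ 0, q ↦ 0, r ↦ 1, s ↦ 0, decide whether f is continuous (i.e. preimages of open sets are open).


f is NOT continuous.

Compute f^{-1}(U) for each U ∈ τ_Y:
  U = ∅: f^{-1}(U) = ∅ ∈ τ_X ✓.
  U = {0}: f^{-1}(U) = {p, q, s} ∉ τ_X ✗.
  U = {1}: f^{-1}(U) = {r} ∉ τ_X ✗.
  U = {0, 1}: f^{-1}(U) = {p, q, r, s} ∈ τ_X ✓.
  U = {0, 1, 2}: f^{-1}(U) = {p, q, r, s} ∈ τ_X ✓.
Found U = {0} with f^{-1}(U) = {p, q, s} not in τ_X. Therefore f is NOT continuous.


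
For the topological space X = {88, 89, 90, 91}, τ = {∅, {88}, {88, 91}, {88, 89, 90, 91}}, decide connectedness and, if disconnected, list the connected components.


(X, τ) is connected.

Find clopen sets (U ∈ τ with X ∖ U ∈ τ):
  U = ∅, X ∖ U = {88, 89, 90, 91} — both open, so U is clopen.
  U = {88, 89, 90, 91}, X ∖ U = ∅ — both open, so U is clopen.
Only trivial clopens (∅ and X) exist, so (X, τ) is connected.
Compute connected components by grouping points that agree on all clopens:
  component: {88, 89, 90, 91}


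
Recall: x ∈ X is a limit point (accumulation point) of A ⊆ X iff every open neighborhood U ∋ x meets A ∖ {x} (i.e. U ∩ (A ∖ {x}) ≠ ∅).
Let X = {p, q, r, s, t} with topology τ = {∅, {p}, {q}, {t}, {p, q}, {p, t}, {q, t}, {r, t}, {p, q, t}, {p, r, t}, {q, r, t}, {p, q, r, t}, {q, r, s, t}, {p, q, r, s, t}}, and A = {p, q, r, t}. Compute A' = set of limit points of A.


A' = {r, s}

For each x ∈ X, list the open sets U ∈ τ with x ∈ U, then check whether U ∩ (A ∖ {x}) ≠ ∅ for every such U.
  x = p: open {p} ∋ x has {p} ∩ (A ∖ {p}) = ∅, so x is NOT a limit point.
  x = q: open {q} ∋ x has {q} ∩ (A ∖ {q}) = ∅, so x is NOT a limit point.
  x = r: opens ∋ x are {r, t}, {p, r, t}, {q, r, t}, {p, q, r, t}, {q, r, s, t}, {p, q, r, s, t}; each meets A ∖ {r}, so x IS a limit point.
  x = s: opens ∋ x are {q, r, s, t}, {p, q, r, s, t}; each meets A ∖ {s}, so x IS a limit point.
  x = t: open {t} ∋ x has {t} ∩ (A ∖ {t}) = ∅, so x is NOT a limit point.
Collecting: A' = {r, s}.


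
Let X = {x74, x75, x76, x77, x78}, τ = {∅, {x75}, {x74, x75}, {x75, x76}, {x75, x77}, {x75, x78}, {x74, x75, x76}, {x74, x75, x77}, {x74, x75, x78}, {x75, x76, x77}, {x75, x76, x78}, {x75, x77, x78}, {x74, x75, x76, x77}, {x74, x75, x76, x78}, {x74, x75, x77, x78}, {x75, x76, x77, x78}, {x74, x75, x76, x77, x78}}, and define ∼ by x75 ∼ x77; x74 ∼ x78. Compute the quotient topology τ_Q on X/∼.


X/∼ = {[x74=x78], [x75=x77], [x76]}; |τ_Q| = 5.

Equivalence classes: [x74=x78], [x75=x77], [x76].
Quotient map π: X → X/∼ sends x74 ↦ [x74=x78], x75 ↦ [x75=x77], x76 ↦ [x76], x77 ↦ [x75=x77], x78 ↦ [x74=x78].
For each subset V ⊆ X/∼, compute π^{-1}(V) ⊆ X and check whether π^{-1}(V) ∈ τ. V is open in τ_Q iff π^{-1}(V) ∈ τ.
  V = {}: π^{-1}(V) = ∅ ∈ τ ✓.
  V = {[x74=x78]}: π^{-1}(V) = {x74, x78} ∉ τ ✗.
  V = {[x75=x77]}: π^{-1}(V) = {x75, x77} ∈ τ ✓.
  V = {[x74=x78], [x75=x77]}: π^{-1}(V) = {x74, x75, x77, x78} ∈ τ ✓.
  V = {[x76]}: π^{-1}(V) = {x76} ∉ τ ✗.
  V = {[x74=x78], [x76]}: π^{-1}(V) = {x74, x76, x78} ∉ τ ✗.
  V = {[x75=x77], [x76]}: π^{-1}(V) = {x75, x76, x77} ∈ τ ✓.
  V = {[x74=x78], [x75=x77], [x76]}: π^{-1}(V) = {x74, x75, x76, x77, x78} ∈ τ ✓.
Open sets in the quotient: τ_Q = {{}, {[x75=x77]}, {[x74=x78], [x75=x77]}, {[x75=x77], [x76]}, {[x74=x78], [x75=x77], [x76]}} (5 elements).


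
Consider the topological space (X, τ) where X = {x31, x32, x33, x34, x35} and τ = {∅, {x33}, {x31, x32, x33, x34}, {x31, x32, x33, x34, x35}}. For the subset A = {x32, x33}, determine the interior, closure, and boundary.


int(A) = {x33}, cl(A) = {x31, x32, x33, x34, x35}, ∂A = {x31, x32, x34, x35}.

Closed sets in (X, τ) are complements of opens:
  closed(X, τ) = {∅, {x35}, {x31, x32, x34, x35}, {x31, x32, x33, x34, x35}}.
int(A) = ⋃ {U ∈ τ : U ⊆ A}. Opens contained in A: ∅, {x33}.
Taking the union of these: int(A) = {x33}.
cl(A) = ⋂ {C closed : A ⊆ C}. Closed sets containing A: {x31, x32, x33, x34, x35}.
Intersecting these: cl(A) = {x31, x32, x33, x34, x35}.
∂A = cl(A) ∖ int(A) = {x31, x32, x33, x34, x35} ∖ {x33} = {x31, x32, x34, x35}.


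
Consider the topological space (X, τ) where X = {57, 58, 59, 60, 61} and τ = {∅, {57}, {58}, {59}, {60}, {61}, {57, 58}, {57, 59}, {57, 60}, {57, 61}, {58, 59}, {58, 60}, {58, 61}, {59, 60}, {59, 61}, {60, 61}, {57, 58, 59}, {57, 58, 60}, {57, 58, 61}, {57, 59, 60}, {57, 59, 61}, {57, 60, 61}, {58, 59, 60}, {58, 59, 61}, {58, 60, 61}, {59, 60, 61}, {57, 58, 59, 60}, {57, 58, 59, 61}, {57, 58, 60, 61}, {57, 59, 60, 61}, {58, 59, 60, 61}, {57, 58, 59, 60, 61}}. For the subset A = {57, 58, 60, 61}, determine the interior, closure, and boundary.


int(A) = {57, 58, 60, 61}, cl(A) = {57, 58, 60, 61}, ∂A = ∅.

Closed sets in (X, τ) are complements of opens:
  closed(X, τ) = {∅, {57}, {58}, {59}, {60}, {61}, {57, 58}, {57, 59}, {57, 60}, {57, 61}, {58, 59}, {58, 60}, {58, 61}, {59, 60}, {59, 61}, {60, 61}, {57, 58, 59}, {57, 58, 60}, {57, 58, 61}, {57, 59, 60}, {57, 59, 61}, {57, 60, 61}, {58, 59, 60}, {58, 59, 61}, {58, 60, 61}, {59, 60, 61}, {57, 58, 59, 60}, {57, 58, 59, 61}, {57, 58, 60, 61}, {57, 59, 60, 61}, {58, 59, 60, 61}, {57, 58, 59, 60, 61}}.
int(A) = ⋃ {U ∈ τ : U ⊆ A}. Opens contained in A: ∅, {57}, {58}, {60}, {61}, {57, 58}, {57, 60}, {57, 61}, {58, 60}, {58, 61}, {60, 61}, {57, 58, 60}, {57, 58, 61}, {57, 60, 61}, {58, 60, 61}, {57, 58, 60, 61}.
Taking the union of these: int(A) = {57, 58, 60, 61}.
cl(A) = ⋂ {C closed : A ⊆ C}. Closed sets containing A: {57, 58, 60, 61}, {57, 58, 59, 60, 61}.
Intersecting these: cl(A) = {57, 58, 60, 61}.
∂A = cl(A) ∖ int(A) = {57, 58, 60, 61} ∖ {57, 58, 60, 61} = ∅.


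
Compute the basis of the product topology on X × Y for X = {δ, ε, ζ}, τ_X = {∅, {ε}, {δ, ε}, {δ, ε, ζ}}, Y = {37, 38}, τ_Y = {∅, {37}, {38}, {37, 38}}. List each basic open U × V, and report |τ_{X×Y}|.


Basis B = {∅ × ∅, {ε} × {37}, {ε} × {38}, {δ, ε} × {37}, {δ, ε} × {38}, {ε} × {37, 38}, {δ, ε, ζ} × {37}, {δ, ε, ζ} × {38}, {δ, ε} × {37, 38}, {δ, ε, ζ} × {37, 38}}; |τ_{X×Y}| = 16.

Enumerate products U × V with U ∈ τ_X, V ∈ τ_Y (deduplicated):
  ∅ × ∅ = {} (∅)
  {ε} × {37} = {(ε,37)}
  {ε} × {38} = {(ε,38)}
  {δ, ε} × {37} = {(δ,37), (ε,37)}
  {δ, ε} × {38} = {(δ,38), (ε,38)}
  {ε} × {37, 38} = {(ε,37), (ε,38)}
  {δ, ε, ζ} × {37} = {(δ,37), (ε,37), (ζ,37)}
  {δ, ε, ζ} × {38} = {(δ,38), (ε,38), (ζ,38)}
  {δ, ε} × {37, 38} = {(δ,37), (δ,38), (ε,37), (ε,38)}
  {δ, ε, ζ} × {37, 38} = {(δ,37), (δ,38), (ε,37), (ε,38), (ζ,37), (ζ,38)}
These 10 distinct sets form the basis B.
Close under arbitrary unions to get τ_{X×Y}; counting gives |τ_{X×Y}| = 16.


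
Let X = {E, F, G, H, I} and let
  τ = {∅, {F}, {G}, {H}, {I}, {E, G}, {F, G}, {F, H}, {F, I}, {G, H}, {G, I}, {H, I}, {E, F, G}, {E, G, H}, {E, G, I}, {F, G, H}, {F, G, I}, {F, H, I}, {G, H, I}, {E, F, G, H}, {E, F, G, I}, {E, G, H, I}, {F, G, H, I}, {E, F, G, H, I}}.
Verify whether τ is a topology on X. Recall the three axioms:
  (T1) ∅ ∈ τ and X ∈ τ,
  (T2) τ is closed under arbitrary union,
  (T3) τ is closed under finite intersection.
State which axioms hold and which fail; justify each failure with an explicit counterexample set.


τ IS a topology on X.

Axiom (T1): ∅ ∈ τ? Yes; X ∈ τ? Yes.
Axiom (T2/T3): check pairwise unions and intersections of members of τ.
All pairwise intersections and unions checked — each lies in τ. Therefore τ satisfies (T1), (T2), (T3): it IS a topology on X.


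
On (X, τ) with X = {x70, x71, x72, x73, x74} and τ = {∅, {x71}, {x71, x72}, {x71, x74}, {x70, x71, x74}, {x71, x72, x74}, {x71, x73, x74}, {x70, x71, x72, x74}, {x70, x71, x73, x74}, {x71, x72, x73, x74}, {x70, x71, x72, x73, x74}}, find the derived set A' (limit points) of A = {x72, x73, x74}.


A' = {x70, x73}

For each x ∈ X, list the open sets U ∈ τ with x ∈ U, then check whether U ∩ (A ∖ {x}) ≠ ∅ for every such U.
  x = x70: opens ∋ x are {x70, x71, x74}, {x70, x71, x72, x74}, {x70, x71, x73, x74}, {x70, x71, x72, x73, x74}; each meets A ∖ {x70}, so x IS a limit point.
  x = x71: open {x71} ∋ x has {x71} ∩ (A ∖ {x71}) = ∅, so x is NOT a limit point.
  x = x72: open {x71, x72} ∋ x has {x71, x72} ∩ (A ∖ {x72}) = ∅, so x is NOT a limit point.
  x = x73: opens ∋ x are {x71, x73, x74}, {x70, x71, x73, x74}, {x71, x72, x73, x74}, {x70, x71, x72, x73, x74}; each meets A ∖ {x73}, so x IS a limit point.
  x = x74: open {x71, x74} ∋ x has {x71, x74} ∩ (A ∖ {x74}) = ∅, so x is NOT a limit point.
Collecting: A' = {x70, x73}.


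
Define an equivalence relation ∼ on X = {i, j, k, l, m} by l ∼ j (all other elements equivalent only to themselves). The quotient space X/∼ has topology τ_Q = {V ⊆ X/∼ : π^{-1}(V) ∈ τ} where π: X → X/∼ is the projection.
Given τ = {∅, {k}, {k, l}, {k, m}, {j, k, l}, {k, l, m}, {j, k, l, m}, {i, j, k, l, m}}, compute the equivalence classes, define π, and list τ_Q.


X/∼ = {[i], [j=l], [k], [m]}; |τ_Q| = 6.

Equivalence classes: [i], [j=l], [k], [m].
Quotient map π: X → X/∼ sends i ↦ [i], j ↦ [j=l], k ↦ [k], l ↦ [j=l], m ↦ [m].
For each subset V ⊆ X/∼, compute π^{-1}(V) ⊆ X and check whether π^{-1}(V) ∈ τ. V is open in τ_Q iff π^{-1}(V) ∈ τ.
  V = {}: π^{-1}(V) = ∅ ∈ τ ✓.
  V = {[i]}: π^{-1}(V) = {i} ∉ τ ✗.
  V = {[j=l]}: π^{-1}(V) = {j, l} ∉ τ ✗.
  V = {[i], [j=l]}: π^{-1}(V) = {i, j, l} ∉ τ ✗.
  V = {[k]}: π^{-1}(V) = {k} ∈ τ ✓.
  V = {[i], [k]}: π^{-1}(V) = {i, k} ∉ τ ✗.
  V = {[j=l], [k]}: π^{-1}(V) = {j, k, l} ∈ τ ✓.
  V = {[i], [j=l], [k]}: π^{-1}(V) = {i, j, k, l} ∉ τ ✗.
  V = {[m]}: π^{-1}(V) = {m} ∉ τ ✗.
  V = {[i], [m]}: π^{-1}(V) = {i, m} ∉ τ ✗.
  V = {[j=l], [m]}: π^{-1}(V) = {j, l, m} ∉ τ ✗.
  V = {[i], [j=l], [m]}: π^{-1}(V) = {i, j, l, m} ∉ τ ✗.
  V = {[k], [m]}: π^{-1}(V) = {k, m} ∈ τ ✓.
  V = {[i], [k], [m]}: π^{-1}(V) = {i, k, m} ∉ τ ✗.
  V = {[j=l], [k], [m]}: π^{-1}(V) = {j, k, l, m} ∈ τ ✓.
  V = {[i], [j=l], [k], [m]}: π^{-1}(V) = {i, j, k, l, m} ∈ τ ✓.
Open sets in the quotient: τ_Q = {{}, {[k]}, {[j=l], [k]}, {[k], [m]}, {[j=l], [k], [m]}, {[i], [j=l], [k], [m]}} (6 elements).


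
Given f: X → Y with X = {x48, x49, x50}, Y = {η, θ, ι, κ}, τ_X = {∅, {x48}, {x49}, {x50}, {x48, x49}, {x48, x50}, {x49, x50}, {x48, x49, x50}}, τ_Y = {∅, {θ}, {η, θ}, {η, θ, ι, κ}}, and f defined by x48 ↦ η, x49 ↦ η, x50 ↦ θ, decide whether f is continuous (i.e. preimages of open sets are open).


f IS continuous.

Compute f^{-1}(U) for each U ∈ τ_Y:
  U = ∅: f^{-1}(U) = ∅ ∈ τ_X ✓.
  U = {θ}: f^{-1}(U) = {x50} ∈ τ_X ✓.
  U = {η, θ}: f^{-1}(U) = {x48, x49, x50} ∈ τ_X ✓.
  U = {η, θ, ι, κ}: f^{-1}(U) = {x48, x49, x50} ∈ τ_X ✓.
Every preimage lies in τ_X, so f IS continuous.


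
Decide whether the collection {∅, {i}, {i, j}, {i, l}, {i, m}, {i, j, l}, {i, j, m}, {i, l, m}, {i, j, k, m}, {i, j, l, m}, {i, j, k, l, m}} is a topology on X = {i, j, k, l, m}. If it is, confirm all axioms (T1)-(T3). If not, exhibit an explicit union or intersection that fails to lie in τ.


τ IS a topology on X.

Axiom (T1): ∅ ∈ τ? Yes; X ∈ τ? Yes.
Axiom (T2/T3): check pairwise unions and intersections of members of τ.
All pairwise intersections and unions checked — each lies in τ. Therefore τ satisfies (T1), (T2), (T3): it IS a topology on X.


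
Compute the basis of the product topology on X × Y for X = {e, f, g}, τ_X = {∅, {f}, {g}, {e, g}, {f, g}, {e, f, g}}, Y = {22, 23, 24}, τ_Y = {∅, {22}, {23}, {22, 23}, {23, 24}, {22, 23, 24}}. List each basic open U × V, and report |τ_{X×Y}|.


Basis B = {∅ × ∅, {f} × {22}, {f} × {23}, {g} × {22}, {g} × {23}, {e, g} × {22}, {e, g} × {23}, {f} × {22, 23}, {f, g} × {22}, {f} × {23, 24}, {f, g} × {23}, {g} × {22, 23}, {g} × {23, 24}, {e, f, g} × {22}, {e, f, g} × {23}, {f} × {22, 23, 24}, {g} × {22, 23, 24}, {e, g} × {22, 23}, {e, g} × {23, 24}, {f, g} × {22, 23}, {f, g} × {23, 24}, {e, g} × {22, 23, 24}, {e, f, g} × {22, 23}, {e, f, g} × {23, 24}, {f, g} × {22, 23, 24}, {e, f, g} × {22, 23, 24}}; |τ_{X×Y}| = 108.

Enumerate products U × V with U ∈ τ_X, V ∈ τ_Y (deduplicated):
  ∅ × ∅ = {} (∅)
  {f} × {22} = {(f,22)}
  {f} × {23} = {(f,23)}
  {g} × {22} = {(g,22)}
  {g} × {23} = {(g,23)}
  {e, g} × {22} = {(e,22), (g,22)}
  {e, g} × {23} = {(e,23), (g,23)}
  {f} × {22, 23} = {(f,22), (f,23)}
  {f, g} × {22} = {(f,22), (g,22)}
  {f} × {23, 24} = {(f,23), (f,24)}
  {f, g} × {23} = {(f,23), (g,23)}
  {g} × {22, 23} = {(g,22), (g,23)}
  {g} × {23, 24} = {(g,23), (g,24)}
  {e, f, g} × {22} = {(e,22), (f,22), (g,22)}
  {e, f, g} × {23} = {(e,23), (f,23), (g,23)}
  {f} × {22, 23, 24} = {(f,22), (f,23), (f,24)}
  {g} × {22, 23, 24} = {(g,22), (g,23), (g,24)}
  {e, g} × {22, 23} = {(e,22), (e,23), (g,22), (g,23)}
  {e, g} × {23, 24} = {(e,23), (e,24), (g,23), (g,24)}
  {f, g} × {22, 23} = {(f,22), (f,23), (g,22), (g,23)}
  {f, g} × {23, 24} = {(f,23), (f,24), (g,23), (g,24)}
  {e, g} × {22, 23, 24} = {(e,22), (e,23), (e,24), (g,22), (g,23), (g,24)}
  {e, f, g} × {22, 23} = {(e,22), (e,23), (f,22), (f,23), (g,22), (g,23)}
  {e, f, g} × {23, 24} = {(e,23), (e,24), (f,23), (f,24), (g,23), (g,24)}
  {f, g} × {22, 23, 24} = {(f,22), (f,23), (f,24), (g,22), (g,23), (g,24)}
  {e, f, g} × {22, 23, 24} = {(e,22), (e,23), (e,24), (f,22), (f,23), (f,24), (g,22), (g,23), (g,24)}
These 26 distinct sets form the basis B.
Close under arbitrary unions to get τ_{X×Y}; counting gives |τ_{X×Y}| = 108.


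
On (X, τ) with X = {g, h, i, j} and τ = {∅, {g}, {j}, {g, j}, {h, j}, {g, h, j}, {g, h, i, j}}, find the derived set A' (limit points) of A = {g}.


A' = {i}

For each x ∈ X, list the open sets U ∈ τ with x ∈ U, then check whether U ∩ (A ∖ {x}) ≠ ∅ for every such U.
  x = g: open {g} ∋ x has {g} ∩ (A ∖ {g}) = ∅, so x is NOT a limit point.
  x = h: open {h, j} ∋ x has {h, j} ∩ (A ∖ {h}) = ∅, so x is NOT a limit point.
  x = i: opens ∋ x are {g, h, i, j}; each meets A ∖ {i}, so x IS a limit point.
  x = j: open {j} ∋ x has {j} ∩ (A ∖ {j}) = ∅, so x is NOT a limit point.
Collecting: A' = {i}.


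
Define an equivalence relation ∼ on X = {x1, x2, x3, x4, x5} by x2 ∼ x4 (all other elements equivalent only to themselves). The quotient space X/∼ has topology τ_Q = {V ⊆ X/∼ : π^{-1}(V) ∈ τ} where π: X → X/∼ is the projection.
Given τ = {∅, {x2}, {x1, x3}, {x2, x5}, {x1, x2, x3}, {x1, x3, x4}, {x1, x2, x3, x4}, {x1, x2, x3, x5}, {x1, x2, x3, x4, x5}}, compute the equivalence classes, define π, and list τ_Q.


X/∼ = {[x1], [x2=x4], [x3], [x5]}; |τ_Q| = 4.

Equivalence classes: [x1], [x2=x4], [x3], [x5].
Quotient map π: X → X/∼ sends x1 ↦ [x1], x2 ↦ [x2=x4], x3 ↦ [x3], x4 ↦ [x2=x4], x5 ↦ [x5].
For each subset V ⊆ X/∼, compute π^{-1}(V) ⊆ X and check whether π^{-1}(V) ∈ τ. V is open in τ_Q iff π^{-1}(V) ∈ τ.
  V = {}: π^{-1}(V) = ∅ ∈ τ ✓.
  V = {[x1]}: π^{-1}(V) = {x1} ∉ τ ✗.
  V = {[x2=x4]}: π^{-1}(V) = {x2, x4} ∉ τ ✗.
  V = {[x1], [x2=x4]}: π^{-1}(V) = {x1, x2, x4} ∉ τ ✗.
  V = {[x3]}: π^{-1}(V) = {x3} ∉ τ ✗.
  V = {[x1], [x3]}: π^{-1}(V) = {x1, x3} ∈ τ ✓.
  V = {[x2=x4], [x3]}: π^{-1}(V) = {x2, x3, x4} ∉ τ ✗.
  V = {[x1], [x2=x4], [x3]}: π^{-1}(V) = {x1, x2, x3, x4} ∈ τ ✓.
  V = {[x5]}: π^{-1}(V) = {x5} ∉ τ ✗.
  V = {[x1], [x5]}: π^{-1}(V) = {x1, x5} ∉ τ ✗.
  V = {[x2=x4], [x5]}: π^{-1}(V) = {x2, x4, x5} ∉ τ ✗.
  V = {[x1], [x2=x4], [x5]}: π^{-1}(V) = {x1, x2, x4, x5} ∉ τ ✗.
  V = {[x3], [x5]}: π^{-1}(V) = {x3, x5} ∉ τ ✗.
  V = {[x1], [x3], [x5]}: π^{-1}(V) = {x1, x3, x5} ∉ τ ✗.
  V = {[x2=x4], [x3], [x5]}: π^{-1}(V) = {x2, x3, x4, x5} ∉ τ ✗.
  V = {[x1], [x2=x4], [x3], [x5]}: π^{-1}(V) = {x1, x2, x3, x4, x5} ∈ τ ✓.
Open sets in the quotient: τ_Q = {{}, {[x1], [x3]}, {[x1], [x2=x4], [x3]}, {[x1], [x2=x4], [x3], [x5]}} (4 elements).


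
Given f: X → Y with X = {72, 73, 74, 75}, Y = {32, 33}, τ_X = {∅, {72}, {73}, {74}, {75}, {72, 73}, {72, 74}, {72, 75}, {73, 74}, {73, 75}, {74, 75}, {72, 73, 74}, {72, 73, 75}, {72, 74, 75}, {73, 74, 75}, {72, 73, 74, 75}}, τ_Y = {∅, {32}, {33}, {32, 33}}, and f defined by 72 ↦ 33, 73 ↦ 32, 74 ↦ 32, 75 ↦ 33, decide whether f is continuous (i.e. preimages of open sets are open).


f IS continuous.

Compute f^{-1}(U) for each U ∈ τ_Y:
  U = ∅: f^{-1}(U) = ∅ ∈ τ_X ✓.
  U = {32}: f^{-1}(U) = {73, 74} ∈ τ_X ✓.
  U = {33}: f^{-1}(U) = {72, 75} ∈ τ_X ✓.
  U = {32, 33}: f^{-1}(U) = {72, 73, 74, 75} ∈ τ_X ✓.
Every preimage lies in τ_X, so f IS continuous.


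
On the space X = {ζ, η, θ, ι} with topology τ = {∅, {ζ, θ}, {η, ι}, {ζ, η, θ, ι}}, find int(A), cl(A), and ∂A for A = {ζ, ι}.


int(A) = ∅, cl(A) = {ζ, η, θ, ι}, ∂A = {ζ, η, θ, ι}.

Closed sets in (X, τ) are complements of opens:
  closed(X, τ) = {∅, {ζ, θ}, {η, ι}, {ζ, η, θ, ι}}.
int(A) = ⋃ {U ∈ τ : U ⊆ A}. Opens contained in A: ∅.
Taking the union of these: int(A) = ∅.
cl(A) = ⋂ {C closed : A ⊆ C}. Closed sets containing A: {ζ, η, θ, ι}.
Intersecting these: cl(A) = {ζ, η, θ, ι}.
∂A = cl(A) ∖ int(A) = {ζ, η, θ, ι} ∖ ∅ = {ζ, η, θ, ι}.


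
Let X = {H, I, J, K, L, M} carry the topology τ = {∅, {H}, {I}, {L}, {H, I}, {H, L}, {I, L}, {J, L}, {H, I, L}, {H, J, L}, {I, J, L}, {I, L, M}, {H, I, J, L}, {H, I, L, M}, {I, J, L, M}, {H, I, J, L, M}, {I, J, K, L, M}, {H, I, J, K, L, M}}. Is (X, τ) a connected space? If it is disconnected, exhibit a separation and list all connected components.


(X, τ) is disconnected; components = [{H}, {I, J, K, L, M}].

Find clopen sets (U ∈ τ with X ∖ U ∈ τ):
  U = ∅, X ∖ U = {H, I, J, K, L, M} — both open, so U is clopen.
  U = {H}, X ∖ U = {I, J, K, L, M} — both open, so U is clopen.
  U = {I, J, K, L, M}, X ∖ U = {H} — both open, so U is clopen.
  U = {H, I, J, K, L, M}, X ∖ U = ∅ — both open, so U is clopen.
Nontrivial clopen(s) exist: e.g. {I, J, K, L, M}. So (X, τ) is disconnected.
Compute connected components by grouping points that agree on all clopens:
  component: {H}
  component: {I, J, K, L, M}


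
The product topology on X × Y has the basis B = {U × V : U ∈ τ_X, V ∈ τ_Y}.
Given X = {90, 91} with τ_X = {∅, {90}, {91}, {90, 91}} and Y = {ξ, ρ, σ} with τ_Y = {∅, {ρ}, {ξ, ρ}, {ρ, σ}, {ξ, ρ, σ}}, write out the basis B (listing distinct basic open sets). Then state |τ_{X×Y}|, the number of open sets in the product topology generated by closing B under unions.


Basis B = {∅ × ∅, {90} × {ρ}, {91} × {ρ}, {90} × {ξ, ρ}, {90} × {ρ, σ}, {90, 91} × {ρ}, {91} × {ξ, ρ}, {91} × {ρ, σ}, {90} × {ξ, ρ, σ}, {91} × {ξ, ρ, σ}, {90, 91} × {ξ, ρ}, {90, 91} × {ρ, σ}, {90, 91} × {ξ, ρ, σ}}; |τ_{X×Y}| = 25.

Enumerate products U × V with U ∈ τ_X, V ∈ τ_Y (deduplicated):
  ∅ × ∅ = {} (∅)
  {90} × {ρ} = {(90,ρ)}
  {91} × {ρ} = {(91,ρ)}
  {90} × {ξ, ρ} = {(90,ξ), (90,ρ)}
  {90} × {ρ, σ} = {(90,ρ), (90,σ)}
  {90, 91} × {ρ} = {(90,ρ), (91,ρ)}
  {91} × {ξ, ρ} = {(91,ξ), (91,ρ)}
  {91} × {ρ, σ} = {(91,ρ), (91,σ)}
  {90} × {ξ, ρ, σ} = {(90,ξ), (90,ρ), (90,σ)}
  {91} × {ξ, ρ, σ} = {(91,ξ), (91,ρ), (91,σ)}
  {90, 91} × {ξ, ρ} = {(90,ξ), (90,ρ), (91,ξ), (91,ρ)}
  {90, 91} × {ρ, σ} = {(90,ρ), (90,σ), (91,ρ), (91,σ)}
  {90, 91} × {ξ, ρ, σ} = {(90,ξ), (90,ρ), (90,σ), (91,ξ), (91,ρ), (91,σ)}
These 13 distinct sets form the basis B.
Close under arbitrary unions to get τ_{X×Y}; counting gives |τ_{X×Y}| = 25.


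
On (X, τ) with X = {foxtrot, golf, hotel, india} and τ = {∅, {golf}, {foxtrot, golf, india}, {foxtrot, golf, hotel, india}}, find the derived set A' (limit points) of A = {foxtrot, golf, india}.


A' = {foxtrot, hotel, india}

For each x ∈ X, list the open sets U ∈ τ with x ∈ U, then check whether U ∩ (A ∖ {x}) ≠ ∅ for every such U.
  x = foxtrot: opens ∋ x are {foxtrot, golf, india}, {foxtrot, golf, hotel, india}; each meets A ∖ {foxtrot}, so x IS a limit point.
  x = golf: open {golf} ∋ x has {golf} ∩ (A ∖ {golf}) = ∅, so x is NOT a limit point.
  x = hotel: opens ∋ x are {foxtrot, golf, hotel, india}; each meets A ∖ {hotel}, so x IS a limit point.
  x = india: opens ∋ x are {foxtrot, golf, india}, {foxtrot, golf, hotel, india}; each meets A ∖ {india}, so x IS a limit point.
Collecting: A' = {foxtrot, hotel, india}.


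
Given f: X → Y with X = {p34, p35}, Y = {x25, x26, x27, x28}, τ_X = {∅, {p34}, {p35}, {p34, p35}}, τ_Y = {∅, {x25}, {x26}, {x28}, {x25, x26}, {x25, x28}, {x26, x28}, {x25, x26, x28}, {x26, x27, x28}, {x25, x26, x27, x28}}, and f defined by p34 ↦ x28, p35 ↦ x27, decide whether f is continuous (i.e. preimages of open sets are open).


f IS continuous.

Compute f^{-1}(U) for each U ∈ τ_Y:
  U = ∅: f^{-1}(U) = ∅ ∈ τ_X ✓.
  U = {x25}: f^{-1}(U) = ∅ ∈ τ_X ✓.
  U = {x26}: f^{-1}(U) = ∅ ∈ τ_X ✓.
  U = {x28}: f^{-1}(U) = {p34} ∈ τ_X ✓.
  U = {x25, x26}: f^{-1}(U) = ∅ ∈ τ_X ✓.
  U = {x25, x28}: f^{-1}(U) = {p34} ∈ τ_X ✓.
  U = {x26, x28}: f^{-1}(U) = {p34} ∈ τ_X ✓.
  U = {x25, x26, x28}: f^{-1}(U) = {p34} ∈ τ_X ✓.
  U = {x26, x27, x28}: f^{-1}(U) = {p34, p35} ∈ τ_X ✓.
  U = {x25, x26, x27, x28}: f^{-1}(U) = {p34, p35} ∈ τ_X ✓.
Every preimage lies in τ_X, so f IS continuous.


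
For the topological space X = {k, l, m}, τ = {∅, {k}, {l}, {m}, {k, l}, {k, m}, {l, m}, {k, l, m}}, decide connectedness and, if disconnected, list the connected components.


(X, τ) is disconnected; components = [{k}, {l}, {m}].

Find clopen sets (U ∈ τ with X ∖ U ∈ τ):
  U = ∅, X ∖ U = {k, l, m} — both open, so U is clopen.
  U = {k}, X ∖ U = {l, m} — both open, so U is clopen.
  U = {l}, X ∖ U = {k, m} — both open, so U is clopen.
  U = {m}, X ∖ U = {k, l} — both open, so U is clopen.
  U = {k, l}, X ∖ U = {m} — both open, so U is clopen.
  U = {k, m}, X ∖ U = {l} — both open, so U is clopen.
  U = {l, m}, X ∖ U = {k} — both open, so U is clopen.
  U = {k, l, m}, X ∖ U = ∅ — both open, so U is clopen.
Nontrivial clopen(s) exist: e.g. {k, l}. So (X, τ) is disconnected.
Compute connected components by grouping points that agree on all clopens:
  component: {k}
  component: {l}
  component: {m}


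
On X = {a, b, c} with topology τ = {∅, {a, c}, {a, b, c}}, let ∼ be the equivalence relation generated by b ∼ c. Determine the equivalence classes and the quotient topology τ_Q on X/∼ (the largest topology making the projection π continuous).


X/∼ = {[a], [b=c]}; |τ_Q| = 2.

Equivalence classes: [a], [b=c].
Quotient map π: X → X/∼ sends a ↦ [a], b ↦ [b=c], c ↦ [b=c].
For each subset V ⊆ X/∼, compute π^{-1}(V) ⊆ X and check whether π^{-1}(V) ∈ τ. V is open in τ_Q iff π^{-1}(V) ∈ τ.
  V = {}: π^{-1}(V) = ∅ ∈ τ ✓.
  V = {[a]}: π^{-1}(V) = {a} ∉ τ ✗.
  V = {[b=c]}: π^{-1}(V) = {b, c} ∉ τ ✗.
  V = {[a], [b=c]}: π^{-1}(V) = {a, b, c} ∈ τ ✓.
Open sets in the quotient: τ_Q = {{}, {[a], [b=c]}} (2 elements).


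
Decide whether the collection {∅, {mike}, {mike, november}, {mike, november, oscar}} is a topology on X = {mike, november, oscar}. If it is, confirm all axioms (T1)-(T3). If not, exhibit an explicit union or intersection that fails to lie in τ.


τ IS a topology on X.

Axiom (T1): ∅ ∈ τ? Yes; X ∈ τ? Yes.
Axiom (T2/T3): check pairwise unions and intersections of members of τ.
All pairwise intersections and unions checked — each lies in τ. Therefore τ satisfies (T1), (T2), (T3): it IS a topology on X.


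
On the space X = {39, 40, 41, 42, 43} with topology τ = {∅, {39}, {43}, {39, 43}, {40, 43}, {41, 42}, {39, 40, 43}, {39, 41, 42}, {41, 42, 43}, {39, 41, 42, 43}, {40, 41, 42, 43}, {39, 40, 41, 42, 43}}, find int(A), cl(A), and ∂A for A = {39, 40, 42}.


int(A) = {39}, cl(A) = {39, 40, 41, 42}, ∂A = {40, 41, 42}.

Closed sets in (X, τ) are complements of opens:
  closed(X, τ) = {∅, {39}, {40}, {39, 40}, {40, 43}, {41, 42}, {39, 40, 43}, {39, 41, 42}, {40, 41, 42}, {39, 40, 41, 42}, {40, 41, 42, 43}, {39, 40, 41, 42, 43}}.
int(A) = ⋃ {U ∈ τ : U ⊆ A}. Opens contained in A: ∅, {39}.
Taking the union of these: int(A) = {39}.
cl(A) = ⋂ {C closed : A ⊆ C}. Closed sets containing A: {39, 40, 41, 42}, {39, 40, 41, 42, 43}.
Intersecting these: cl(A) = {39, 40, 41, 42}.
∂A = cl(A) ∖ int(A) = {39, 40, 41, 42} ∖ {39} = {40, 41, 42}.


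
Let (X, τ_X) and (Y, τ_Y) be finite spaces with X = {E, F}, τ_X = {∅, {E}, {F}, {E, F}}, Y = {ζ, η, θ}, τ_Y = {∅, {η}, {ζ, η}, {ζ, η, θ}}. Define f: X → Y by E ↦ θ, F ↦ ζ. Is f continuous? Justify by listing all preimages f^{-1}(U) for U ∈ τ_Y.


f IS continuous.

Compute f^{-1}(U) for each U ∈ τ_Y:
  U = ∅: f^{-1}(U) = ∅ ∈ τ_X ✓.
  U = {η}: f^{-1}(U) = ∅ ∈ τ_X ✓.
  U = {ζ, η}: f^{-1}(U) = {F} ∈ τ_X ✓.
  U = {ζ, η, θ}: f^{-1}(U) = {E, F} ∈ τ_X ✓.
Every preimage lies in τ_X, so f IS continuous.


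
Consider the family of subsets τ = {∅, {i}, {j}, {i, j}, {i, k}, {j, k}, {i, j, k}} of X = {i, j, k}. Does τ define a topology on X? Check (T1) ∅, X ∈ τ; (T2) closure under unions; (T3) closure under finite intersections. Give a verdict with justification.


τ is NOT a topology on X.

Axiom (T1): ∅ ∈ τ? Yes; X ∈ τ? Yes.
Axiom (T2/T3): check pairwise unions and intersections of members of τ.
Counterexample for (T3): {i, k} ∩ {j, k} = {k} ∉ τ. Therefore τ is NOT a topology.


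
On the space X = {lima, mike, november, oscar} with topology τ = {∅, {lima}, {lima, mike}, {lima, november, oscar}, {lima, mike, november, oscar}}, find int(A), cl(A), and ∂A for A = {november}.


int(A) = ∅, cl(A) = {november, oscar}, ∂A = {november, oscar}.

Closed sets in (X, τ) are complements of opens:
  closed(X, τ) = {∅, {mike}, {november, oscar}, {mike, november, oscar}, {lima, mike, november, oscar}}.
int(A) = ⋃ {U ∈ τ : U ⊆ A}. Opens contained in A: ∅.
Taking the union of these: int(A) = ∅.
cl(A) = ⋂ {C closed : A ⊆ C}. Closed sets containing A: {november, oscar}, {mike, november, oscar}, {lima, mike, november, oscar}.
Intersecting these: cl(A) = {november, oscar}.
∂A = cl(A) ∖ int(A) = {november, oscar} ∖ ∅ = {november, oscar}.


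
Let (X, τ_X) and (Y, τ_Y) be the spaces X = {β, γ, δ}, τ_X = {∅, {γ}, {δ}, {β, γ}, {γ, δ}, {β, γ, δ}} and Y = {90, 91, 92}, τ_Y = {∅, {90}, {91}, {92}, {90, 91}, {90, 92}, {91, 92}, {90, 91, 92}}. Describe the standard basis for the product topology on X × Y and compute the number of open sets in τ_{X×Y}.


Basis B = {∅ × ∅, {γ} × {90}, {γ} × {91}, {γ} × {92}, {δ} × {90}, {δ} × {91}, {δ} × {92}, {β, γ} × {90}, {β, γ} × {91}, {β, γ} × {92}, {γ} × {90, 91}, {γ} × {90, 92}, {γ, δ} × {90}, {γ} × {91, 92}, {γ, δ} × {91}, {γ, δ} × {92}, {δ} × {90, 91}, {δ} × {90, 92}, {δ} × {91, 92}, {β, γ, δ} × {90}, {β, γ, δ} × {91}, {β, γ, δ} × {92}, {γ} × {90, 91, 92}, {δ} × {90, 91, 92}, {β, γ} × {90, 91}, {β, γ} × {90, 92}, {β, γ} × {91, 92}, {γ, δ} × {90, 91}, {γ, δ} × {90, 92}, {γ, δ} × {91, 92}, {β, γ} × {90, 91, 92}, {β, γ, δ} × {90, 91}, {β, γ, δ} × {90, 92}, {β, γ, δ} × {91, 92}, {γ, δ} × {90, 91, 92}, {β, γ, δ} × {90, 91, 92}}; |τ_{X×Y}| = 216.

Enumerate products U × V with U ∈ τ_X, V ∈ τ_Y (deduplicated):
  ∅ × ∅ = {} (∅)
  {γ} × {90} = {(γ,90)}
  {γ} × {91} = {(γ,91)}
  {γ} × {92} = {(γ,92)}
  {δ} × {90} = {(δ,90)}
  {δ} × {91} = {(δ,91)}
  {δ} × {92} = {(δ,92)}
  {β, γ} × {90} = {(β,90), (γ,90)}
  {β, γ} × {91} = {(β,91), (γ,91)}
  {β, γ} × {92} = {(β,92), (γ,92)}
  {γ} × {90, 91} = {(γ,90), (γ,91)}
  {γ} × {90, 92} = {(γ,90), (γ,92)}
  {γ, δ} × {90} = {(γ,90), (δ,90)}
  {γ} × {91, 92} = {(γ,91), (γ,92)}
  {γ, δ} × {91} = {(γ,91), (δ,91)}
  {γ, δ} × {92} = {(γ,92), (δ,92)}
  {δ} × {90, 91} = {(δ,90), (δ,91)}
  {δ} × {90, 92} = {(δ,90), (δ,92)}
  {δ} × {91, 92} = {(δ,91), (δ,92)}
  {β, γ, δ} × {90} = {(β,90), (γ,90), (δ,90)}
  {β, γ, δ} × {91} = {(β,91), (γ,91), (δ,91)}
  {β, γ, δ} × {92} = {(β,92), (γ,92), (δ,92)}
  {γ} × {90, 91, 92} = {(γ,90), (γ,91), (γ,92)}
  {δ} × {90, 91, 92} = {(δ,90), (δ,91), (δ,92)}
  {β, γ} × {90, 91} = {(β,90), (β,91), (γ,90), (γ,91)}
  {β, γ} × {90, 92} = {(β,90), (β,92), (γ,90), (γ,92)}
  {β, γ} × {91, 92} = {(β,91), (β,92), (γ,91), (γ,92)}
  {γ, δ} × {90, 91} = {(γ,90), (γ,91), (δ,90), (δ,91)}
  {γ, δ} × {90, 92} = {(γ,90), (γ,92), (δ,90), (δ,92)}
  {γ, δ} × {91, 92} = {(γ,91), (γ,92), (δ,91), (δ,92)}
  {β, γ} × {90, 91, 92} = {(β,90), (β,91), (β,92), (γ,90), (γ,91), (γ,92)}
  {β, γ, δ} × {90, 91} = {(β,90), (β,91), (γ,90), (γ,91), (δ,90), (δ,91)}
  {β, γ, δ} × {90, 92} = {(β,90), (β,92), (γ,90), (γ,92), (δ,90), (δ,92)}
  {β, γ, δ} × {91, 92} = {(β,91), (β,92), (γ,91), (γ,92), (δ,91), (δ,92)}
  {γ, δ} × {90, 91, 92} = {(γ,90), (γ,91), (γ,92), (δ,90), (δ,91), (δ,92)}
  {β, γ, δ} × {90, 91, 92} = {(β,90), (β,91), (β,92), (γ,90), (γ,91), (γ,92), (δ,90), (δ,91), (δ,92)}
These 36 distinct sets form the basis B.
Close under arbitrary unions to get τ_{X×Y}; counting gives |τ_{X×Y}| = 216.


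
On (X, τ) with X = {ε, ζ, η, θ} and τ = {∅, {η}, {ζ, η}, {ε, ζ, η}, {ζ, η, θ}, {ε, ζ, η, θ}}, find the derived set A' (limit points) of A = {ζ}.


A' = {ε, θ}

For each x ∈ X, list the open sets U ∈ τ with x ∈ U, then check whether U ∩ (A ∖ {x}) ≠ ∅ for every such U.
  x = ε: opens ∋ x are {ε, ζ, η}, {ε, ζ, η, θ}; each meets A ∖ {ε}, so x IS a limit point.
  x = ζ: open {ζ, η} ∋ x has {ζ, η} ∩ (A ∖ {ζ}) = ∅, so x is NOT a limit point.
  x = η: open {η} ∋ x has {η} ∩ (A ∖ {η}) = ∅, so x is NOT a limit point.
  x = θ: opens ∋ x are {ζ, η, θ}, {ε, ζ, η, θ}; each meets A ∖ {θ}, so x IS a limit point.
Collecting: A' = {ε, θ}.


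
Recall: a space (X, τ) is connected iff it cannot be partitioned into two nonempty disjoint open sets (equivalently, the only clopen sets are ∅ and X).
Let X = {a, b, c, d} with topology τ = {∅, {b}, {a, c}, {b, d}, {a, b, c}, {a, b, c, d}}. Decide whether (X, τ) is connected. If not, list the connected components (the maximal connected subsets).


(X, τ) is disconnected; components = [{a, c}, {b, d}].

Find clopen sets (U ∈ τ with X ∖ U ∈ τ):
  U = ∅, X ∖ U = {a, b, c, d} — both open, so U is clopen.
  U = {a, c}, X ∖ U = {b, d} — both open, so U is clopen.
  U = {b, d}, X ∖ U = {a, c} — both open, so U is clopen.
  U = {a, b, c, d}, X ∖ U = ∅ — both open, so U is clopen.
Nontrivial clopen(s) exist: e.g. {a, c}. So (X, τ) is disconnected.
Compute connected components by grouping points that agree on all clopens:
  component: {a, c}
  component: {b, d}


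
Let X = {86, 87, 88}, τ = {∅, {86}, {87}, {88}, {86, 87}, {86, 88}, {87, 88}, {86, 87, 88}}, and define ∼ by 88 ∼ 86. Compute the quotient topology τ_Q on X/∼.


X/∼ = {[86=88], [87]}; |τ_Q| = 4.

Equivalence classes: [86=88], [87].
Quotient map π: X → X/∼ sends 86 ↦ [86=88], 87 ↦ [87], 88 ↦ [86=88].
For each subset V ⊆ X/∼, compute π^{-1}(V) ⊆ X and check whether π^{-1}(V) ∈ τ. V is open in τ_Q iff π^{-1}(V) ∈ τ.
  V = {}: π^{-1}(V) = ∅ ∈ τ ✓.
  V = {[86=88]}: π^{-1}(V) = {86, 88} ∈ τ ✓.
  V = {[87]}: π^{-1}(V) = {87} ∈ τ ✓.
  V = {[86=88], [87]}: π^{-1}(V) = {86, 87, 88} ∈ τ ✓.
Open sets in the quotient: τ_Q = {{}, {[86=88]}, {[87]}, {[86=88], [87]}} (4 elements).


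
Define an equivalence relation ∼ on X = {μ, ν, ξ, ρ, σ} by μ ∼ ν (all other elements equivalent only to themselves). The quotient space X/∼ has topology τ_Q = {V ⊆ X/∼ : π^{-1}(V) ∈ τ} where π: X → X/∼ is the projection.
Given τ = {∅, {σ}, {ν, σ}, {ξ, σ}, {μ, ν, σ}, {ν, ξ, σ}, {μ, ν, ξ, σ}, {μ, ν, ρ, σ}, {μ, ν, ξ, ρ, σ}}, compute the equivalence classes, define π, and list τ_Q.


X/∼ = {[μ=ν], [ξ], [ρ], [σ]}; |τ_Q| = 7.

Equivalence classes: [μ=ν], [ξ], [ρ], [σ].
Quotient map π: X → X/∼ sends μ ↦ [μ=ν], ν ↦ [μ=ν], ξ ↦ [ξ], ρ ↦ [ρ], σ ↦ [σ].
For each subset V ⊆ X/∼, compute π^{-1}(V) ⊆ X and check whether π^{-1}(V) ∈ τ. V is open in τ_Q iff π^{-1}(V) ∈ τ.
  V = {}: π^{-1}(V) = ∅ ∈ τ ✓.
  V = {[μ=ν]}: π^{-1}(V) = {μ, ν} ∉ τ ✗.
  V = {[ξ]}: π^{-1}(V) = {ξ} ∉ τ ✗.
  V = {[μ=ν], [ξ]}: π^{-1}(V) = {μ, ν, ξ} ∉ τ ✗.
  V = {[ρ]}: π^{-1}(V) = {ρ} ∉ τ ✗.
  V = {[μ=ν], [ρ]}: π^{-1}(V) = {μ, ν, ρ} ∉ τ ✗.
  V = {[ξ], [ρ]}: π^{-1}(V) = {ξ, ρ} ∉ τ ✗.
  V = {[μ=ν], [ξ], [ρ]}: π^{-1}(V) = {μ, ν, ξ, ρ} ∉ τ ✗.
  V = {[σ]}: π^{-1}(V) = {σ} ∈ τ ✓.
  V = {[μ=ν], [σ]}: π^{-1}(V) = {μ, ν, σ} ∈ τ ✓.
  V = {[ξ], [σ]}: π^{-1}(V) = {ξ, σ} ∈ τ ✓.
  V = {[μ=ν], [ξ], [σ]}: π^{-1}(V) = {μ, ν, ξ, σ} ∈ τ ✓.
  V = {[ρ], [σ]}: π^{-1}(V) = {ρ, σ} ∉ τ ✗.
  V = {[μ=ν], [ρ], [σ]}: π^{-1}(V) = {μ, ν, ρ, σ} ∈ τ ✓.
  V = {[ξ], [ρ], [σ]}: π^{-1}(V) = {ξ, ρ, σ} ∉ τ ✗.
  V = {[μ=ν], [ξ], [ρ], [σ]}: π^{-1}(V) = {μ, ν, ξ, ρ, σ} ∈ τ ✓.
Open sets in the quotient: τ_Q = {{}, {[σ]}, {[μ=ν], [σ]}, {[ξ], [σ]}, {[μ=ν], [ξ], [σ]}, {[μ=ν], [ρ], [σ]}, {[μ=ν], [ξ], [ρ], [σ]}} (7 elements).
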